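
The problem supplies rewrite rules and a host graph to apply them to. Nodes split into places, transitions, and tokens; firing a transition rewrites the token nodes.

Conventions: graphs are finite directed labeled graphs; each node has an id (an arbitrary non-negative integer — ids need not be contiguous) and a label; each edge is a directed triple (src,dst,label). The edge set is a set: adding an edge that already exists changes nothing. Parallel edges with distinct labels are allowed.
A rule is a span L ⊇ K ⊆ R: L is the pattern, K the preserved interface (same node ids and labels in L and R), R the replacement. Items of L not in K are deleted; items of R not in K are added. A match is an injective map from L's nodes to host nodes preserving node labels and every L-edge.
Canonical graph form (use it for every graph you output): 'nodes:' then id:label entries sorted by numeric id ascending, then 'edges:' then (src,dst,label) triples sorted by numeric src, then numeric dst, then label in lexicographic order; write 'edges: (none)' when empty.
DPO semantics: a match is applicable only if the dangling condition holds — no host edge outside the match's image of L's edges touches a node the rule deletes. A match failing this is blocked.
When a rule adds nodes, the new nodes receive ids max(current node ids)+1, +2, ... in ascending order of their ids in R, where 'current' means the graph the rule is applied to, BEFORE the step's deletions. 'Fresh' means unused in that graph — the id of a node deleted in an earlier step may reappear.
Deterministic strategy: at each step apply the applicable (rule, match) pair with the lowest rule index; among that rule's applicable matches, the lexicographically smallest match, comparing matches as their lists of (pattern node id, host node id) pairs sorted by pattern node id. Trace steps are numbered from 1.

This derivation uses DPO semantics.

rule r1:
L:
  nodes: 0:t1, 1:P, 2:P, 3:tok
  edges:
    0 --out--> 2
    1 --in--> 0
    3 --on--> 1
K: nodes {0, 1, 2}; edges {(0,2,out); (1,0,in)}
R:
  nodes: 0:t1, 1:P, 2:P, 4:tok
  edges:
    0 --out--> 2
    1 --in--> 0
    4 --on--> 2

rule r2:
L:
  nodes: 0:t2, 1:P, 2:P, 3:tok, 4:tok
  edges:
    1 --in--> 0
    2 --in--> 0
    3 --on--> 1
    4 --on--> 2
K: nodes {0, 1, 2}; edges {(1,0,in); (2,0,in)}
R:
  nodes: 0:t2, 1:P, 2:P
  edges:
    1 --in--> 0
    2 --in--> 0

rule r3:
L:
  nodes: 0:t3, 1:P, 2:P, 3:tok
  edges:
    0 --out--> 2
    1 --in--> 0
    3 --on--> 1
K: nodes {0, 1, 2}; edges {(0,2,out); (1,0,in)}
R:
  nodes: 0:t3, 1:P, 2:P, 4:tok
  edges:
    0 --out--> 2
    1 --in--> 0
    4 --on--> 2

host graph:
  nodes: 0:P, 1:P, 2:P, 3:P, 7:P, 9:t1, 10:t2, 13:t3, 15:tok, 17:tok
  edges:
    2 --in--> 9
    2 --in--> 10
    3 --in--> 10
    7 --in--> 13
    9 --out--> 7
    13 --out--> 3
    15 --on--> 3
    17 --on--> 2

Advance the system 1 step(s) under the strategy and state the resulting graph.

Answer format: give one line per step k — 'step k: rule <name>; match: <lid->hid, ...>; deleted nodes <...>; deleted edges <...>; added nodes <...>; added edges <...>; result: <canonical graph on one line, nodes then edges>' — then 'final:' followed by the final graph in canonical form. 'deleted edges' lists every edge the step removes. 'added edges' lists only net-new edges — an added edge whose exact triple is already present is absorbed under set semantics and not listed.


step 1: rule r1; match: 0->9, 1->2, 2->7, 3->17; deleted nodes 17; deleted edges (17,2,on); added nodes 18; added edges (18,7,on); result: nodes: 0:P, 1:P, 2:P, 3:P, 7:P, 9:t1, 10:t2, 13:t3, 15:tok, 18:tok edges: (2,9,in); (2,10,in); (3,10,in); (7,13,in); (9,7,out); (13,3,out); (15,3,on); (18,7,on)
final:
nodes: 0:P, 1:P, 2:P, 3:P, 7:P, 9:t1, 10:t2, 13:t3, 15:tok, 18:tok
edges: (2,9,in); (2,10,in); (3,10,in); (7,13,in); (9,7,out); (13,3,out); (15,3,on); (18,7,on)


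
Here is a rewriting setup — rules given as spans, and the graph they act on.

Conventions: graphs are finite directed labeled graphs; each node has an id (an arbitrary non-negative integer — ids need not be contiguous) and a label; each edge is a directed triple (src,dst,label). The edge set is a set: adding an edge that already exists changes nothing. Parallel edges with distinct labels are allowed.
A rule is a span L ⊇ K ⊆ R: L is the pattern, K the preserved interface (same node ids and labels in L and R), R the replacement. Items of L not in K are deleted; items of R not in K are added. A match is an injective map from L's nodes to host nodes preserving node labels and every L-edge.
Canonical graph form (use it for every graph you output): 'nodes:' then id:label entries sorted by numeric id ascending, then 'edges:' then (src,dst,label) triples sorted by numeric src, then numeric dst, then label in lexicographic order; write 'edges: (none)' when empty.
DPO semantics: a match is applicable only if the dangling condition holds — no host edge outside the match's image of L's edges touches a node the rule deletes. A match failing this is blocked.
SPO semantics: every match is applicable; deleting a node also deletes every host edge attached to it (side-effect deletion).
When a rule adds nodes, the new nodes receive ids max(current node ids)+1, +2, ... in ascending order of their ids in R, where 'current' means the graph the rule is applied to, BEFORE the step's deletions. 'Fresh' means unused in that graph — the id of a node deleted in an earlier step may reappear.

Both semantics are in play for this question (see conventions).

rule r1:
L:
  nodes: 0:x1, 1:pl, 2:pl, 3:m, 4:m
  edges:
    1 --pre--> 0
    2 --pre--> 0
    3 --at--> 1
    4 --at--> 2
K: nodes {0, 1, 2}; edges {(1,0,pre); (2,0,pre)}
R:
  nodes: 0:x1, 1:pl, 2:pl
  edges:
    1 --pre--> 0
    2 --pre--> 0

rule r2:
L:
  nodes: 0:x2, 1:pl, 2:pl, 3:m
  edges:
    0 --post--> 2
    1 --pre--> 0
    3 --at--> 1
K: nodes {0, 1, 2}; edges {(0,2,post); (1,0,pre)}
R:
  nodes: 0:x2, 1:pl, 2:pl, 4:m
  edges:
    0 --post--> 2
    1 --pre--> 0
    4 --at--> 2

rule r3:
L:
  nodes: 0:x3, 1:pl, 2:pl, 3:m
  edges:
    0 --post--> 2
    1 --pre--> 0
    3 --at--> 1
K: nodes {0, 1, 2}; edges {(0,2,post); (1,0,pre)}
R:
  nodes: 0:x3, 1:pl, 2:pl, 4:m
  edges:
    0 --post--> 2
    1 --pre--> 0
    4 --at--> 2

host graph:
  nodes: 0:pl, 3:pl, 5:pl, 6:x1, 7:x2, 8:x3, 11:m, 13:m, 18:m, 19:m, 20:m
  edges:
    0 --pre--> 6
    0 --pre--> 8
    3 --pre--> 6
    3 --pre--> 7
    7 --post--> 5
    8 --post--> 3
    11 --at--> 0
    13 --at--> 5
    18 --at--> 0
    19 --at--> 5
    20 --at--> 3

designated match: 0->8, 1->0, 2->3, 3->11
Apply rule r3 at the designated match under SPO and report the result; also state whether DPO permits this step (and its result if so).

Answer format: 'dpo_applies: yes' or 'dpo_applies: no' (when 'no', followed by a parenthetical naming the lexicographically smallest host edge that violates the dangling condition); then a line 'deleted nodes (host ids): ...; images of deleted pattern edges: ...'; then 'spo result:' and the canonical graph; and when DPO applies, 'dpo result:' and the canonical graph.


dpo_applies: yes
deleted nodes (host ids): 11; images of deleted pattern edges: (11,0,at)
spo result:
nodes: 0:pl, 3:pl, 5:pl, 6:x1, 7:x2, 8:x3, 13:m, 18:m, 19:m, 20:m, 21:m
edges: (0,6,pre); (0,8,pre); (3,6,pre); (3,7,pre); (7,5,post); (8,3,post); (13,5,at); (18,0,at); (19,5,at); (20,3,at); (21,3,at)
dpo result:
nodes: 0:pl, 3:pl, 5:pl, 6:x1, 7:x2, 8:x3, 13:m, 18:m, 19:m, 20:m, 21:m
edges: (0,6,pre); (0,8,pre); (3,6,pre); (3,7,pre); (7,5,post); (8,3,post); (13,5,at); (18,0,at); (19,5,at); (20,3,at); (21,3,at)


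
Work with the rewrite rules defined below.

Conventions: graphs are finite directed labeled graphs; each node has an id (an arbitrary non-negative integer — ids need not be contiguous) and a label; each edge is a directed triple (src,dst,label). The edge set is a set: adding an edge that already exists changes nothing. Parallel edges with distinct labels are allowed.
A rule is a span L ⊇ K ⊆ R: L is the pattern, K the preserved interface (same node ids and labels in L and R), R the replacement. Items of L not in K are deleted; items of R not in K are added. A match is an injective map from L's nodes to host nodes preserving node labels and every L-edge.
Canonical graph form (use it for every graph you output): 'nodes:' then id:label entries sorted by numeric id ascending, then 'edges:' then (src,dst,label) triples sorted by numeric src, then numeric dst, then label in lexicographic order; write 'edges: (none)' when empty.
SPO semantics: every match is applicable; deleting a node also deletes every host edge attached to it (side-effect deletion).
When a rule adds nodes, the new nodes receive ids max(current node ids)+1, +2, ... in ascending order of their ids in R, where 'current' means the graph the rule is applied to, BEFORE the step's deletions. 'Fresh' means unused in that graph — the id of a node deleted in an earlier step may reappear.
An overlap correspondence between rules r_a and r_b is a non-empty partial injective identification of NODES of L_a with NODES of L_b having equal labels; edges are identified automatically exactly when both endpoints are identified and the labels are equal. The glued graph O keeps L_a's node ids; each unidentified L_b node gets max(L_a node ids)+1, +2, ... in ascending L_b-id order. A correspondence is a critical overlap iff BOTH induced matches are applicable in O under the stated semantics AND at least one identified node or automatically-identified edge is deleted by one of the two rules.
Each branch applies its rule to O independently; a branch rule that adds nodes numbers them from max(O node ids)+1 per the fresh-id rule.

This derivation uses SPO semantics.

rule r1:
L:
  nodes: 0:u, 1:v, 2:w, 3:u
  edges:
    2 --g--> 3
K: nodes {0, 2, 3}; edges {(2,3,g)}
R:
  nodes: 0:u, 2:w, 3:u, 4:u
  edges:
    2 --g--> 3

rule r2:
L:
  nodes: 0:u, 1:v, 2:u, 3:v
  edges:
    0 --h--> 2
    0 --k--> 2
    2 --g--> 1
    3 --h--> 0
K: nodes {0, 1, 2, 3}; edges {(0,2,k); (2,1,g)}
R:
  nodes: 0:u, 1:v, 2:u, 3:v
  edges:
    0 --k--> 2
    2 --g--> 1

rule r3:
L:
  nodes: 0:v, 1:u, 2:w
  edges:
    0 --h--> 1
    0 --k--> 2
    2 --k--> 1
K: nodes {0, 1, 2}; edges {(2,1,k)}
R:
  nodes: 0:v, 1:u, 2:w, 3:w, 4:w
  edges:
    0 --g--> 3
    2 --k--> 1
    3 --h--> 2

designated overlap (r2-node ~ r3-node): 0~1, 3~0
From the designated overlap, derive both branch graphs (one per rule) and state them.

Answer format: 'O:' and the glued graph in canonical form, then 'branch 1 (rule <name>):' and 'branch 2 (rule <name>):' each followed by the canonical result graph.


O:
nodes: 0:u, 1:v, 2:u, 3:v, 4:w
edges: (0,2,h); (0,2,k); (2,1,g); (3,0,h); (3,4,k); (4,0,k)
branch 1 (rule r2):
nodes: 0:u, 1:v, 2:u, 3:v, 4:w
edges: (0,2,k); (2,1,g); (3,4,k); (4,0,k)
branch 2 (rule r3):
nodes: 0:u, 1:v, 2:u, 3:v, 4:w, 5:w, 6:w
edges: (0,2,h); (0,2,k); (2,1,g); (3,5,g); (4,0,k); (5,4,h)


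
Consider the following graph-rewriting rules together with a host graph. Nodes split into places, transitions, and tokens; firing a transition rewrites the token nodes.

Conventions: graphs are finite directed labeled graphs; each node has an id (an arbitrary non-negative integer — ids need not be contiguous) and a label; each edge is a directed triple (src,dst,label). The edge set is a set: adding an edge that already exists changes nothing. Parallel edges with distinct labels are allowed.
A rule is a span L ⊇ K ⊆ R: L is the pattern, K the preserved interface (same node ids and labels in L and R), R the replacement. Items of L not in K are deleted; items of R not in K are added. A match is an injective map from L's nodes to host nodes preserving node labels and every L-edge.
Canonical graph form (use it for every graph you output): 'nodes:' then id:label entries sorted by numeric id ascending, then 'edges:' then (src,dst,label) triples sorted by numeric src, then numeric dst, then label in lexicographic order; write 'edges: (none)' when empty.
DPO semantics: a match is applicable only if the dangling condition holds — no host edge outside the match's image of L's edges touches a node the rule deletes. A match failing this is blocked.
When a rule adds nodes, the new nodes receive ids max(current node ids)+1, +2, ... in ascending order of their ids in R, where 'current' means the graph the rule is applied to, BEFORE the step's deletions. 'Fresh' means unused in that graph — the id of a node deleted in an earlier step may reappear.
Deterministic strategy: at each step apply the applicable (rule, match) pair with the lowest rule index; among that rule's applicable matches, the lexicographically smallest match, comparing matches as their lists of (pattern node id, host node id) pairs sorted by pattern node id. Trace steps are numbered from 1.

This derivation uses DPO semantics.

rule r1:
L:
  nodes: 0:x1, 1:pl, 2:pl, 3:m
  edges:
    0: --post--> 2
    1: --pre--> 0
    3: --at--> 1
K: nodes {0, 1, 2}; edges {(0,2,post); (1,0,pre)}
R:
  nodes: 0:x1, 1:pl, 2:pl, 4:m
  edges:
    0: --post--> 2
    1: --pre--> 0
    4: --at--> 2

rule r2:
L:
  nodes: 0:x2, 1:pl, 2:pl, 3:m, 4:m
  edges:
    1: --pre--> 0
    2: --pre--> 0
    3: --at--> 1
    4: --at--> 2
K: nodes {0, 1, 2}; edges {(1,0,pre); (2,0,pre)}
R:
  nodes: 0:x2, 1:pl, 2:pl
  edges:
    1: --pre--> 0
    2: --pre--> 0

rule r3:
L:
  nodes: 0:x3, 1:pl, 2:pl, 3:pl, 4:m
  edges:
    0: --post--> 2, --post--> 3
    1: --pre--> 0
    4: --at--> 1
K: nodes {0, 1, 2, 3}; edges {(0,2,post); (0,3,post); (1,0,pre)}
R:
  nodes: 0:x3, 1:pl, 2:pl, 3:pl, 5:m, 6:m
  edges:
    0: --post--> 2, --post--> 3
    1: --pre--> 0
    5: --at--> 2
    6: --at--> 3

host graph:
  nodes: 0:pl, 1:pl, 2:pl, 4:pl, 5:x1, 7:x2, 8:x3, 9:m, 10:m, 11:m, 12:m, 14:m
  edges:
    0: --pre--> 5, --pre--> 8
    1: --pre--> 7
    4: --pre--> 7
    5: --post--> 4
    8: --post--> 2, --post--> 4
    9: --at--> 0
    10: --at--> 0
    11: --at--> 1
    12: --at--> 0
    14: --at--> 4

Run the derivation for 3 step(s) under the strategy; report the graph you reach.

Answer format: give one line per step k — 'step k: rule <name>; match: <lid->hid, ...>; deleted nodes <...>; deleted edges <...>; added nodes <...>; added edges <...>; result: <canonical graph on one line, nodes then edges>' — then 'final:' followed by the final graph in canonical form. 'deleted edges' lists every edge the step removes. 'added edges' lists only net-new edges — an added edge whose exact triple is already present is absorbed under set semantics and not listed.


step 1: rule r1; match: 0->5, 1->0, 2->4, 3->9; deleted nodes 9; deleted edges (9,0,at); added nodes 15; added edges (15,4,at); result: nodes: 0:pl, 1:pl, 2:pl, 4:pl, 5:x1, 7:x2, 8:x3, 10:m, 11:m, 12:m, 14:m, 15:m edges: (0,5,pre); (0,8,pre); (1,7,pre); (4,7,pre); (5,4,post); (8,2,post); (8,4,post); (10,0,at); (11,1,at); (12,0,at); (14,4,at); (15,4,at)
step 2: rule r1; match: 0->5, 1->0, 2->4, 3->10; deleted nodes 10; deleted edges (10,0,at); added nodes 16; added edges (16,4,at); result: nodes: 0:pl, 1:pl, 2:pl, 4:pl, 5:x1, 7:x2, 8:x3, 11:m, 12:m, 14:m, 15:m, 16:m edges: (0,5,pre); (0,8,pre); (1,7,pre); (4,7,pre); (5,4,post); (8,2,post); (8,4,post); (11,1,at); (12,0,at); (14,4,at); (15,4,at); (16,4,at)
step 3: rule r1; match: 0->5, 1->0, 2->4, 3->12; deleted nodes 12; deleted edges (12,0,at); added nodes 17; added edges (17,4,at); result: nodes: 0:pl, 1:pl, 2:pl, 4:pl, 5:x1, 7:x2, 8:x3, 11:m, 14:m, 15:m, 16:m, 17:m edges: (0,5,pre); (0,8,pre); (1,7,pre); (4,7,pre); (5,4,post); (8,2,post); (8,4,post); (11,1,at); (14,4,at); (15,4,at); (16,4,at); (17,4,at)
final:
nodes: 0:pl, 1:pl, 2:pl, 4:pl, 5:x1, 7:x2, 8:x3, 11:m, 14:m, 15:m, 16:m, 17:m
edges: (0,5,pre); (0,8,pre); (1,7,pre); (4,7,pre); (5,4,post); (8,2,post); (8,4,post); (11,1,at); (14,4,at); (15,4,at); (16,4,at); (17,4,at)


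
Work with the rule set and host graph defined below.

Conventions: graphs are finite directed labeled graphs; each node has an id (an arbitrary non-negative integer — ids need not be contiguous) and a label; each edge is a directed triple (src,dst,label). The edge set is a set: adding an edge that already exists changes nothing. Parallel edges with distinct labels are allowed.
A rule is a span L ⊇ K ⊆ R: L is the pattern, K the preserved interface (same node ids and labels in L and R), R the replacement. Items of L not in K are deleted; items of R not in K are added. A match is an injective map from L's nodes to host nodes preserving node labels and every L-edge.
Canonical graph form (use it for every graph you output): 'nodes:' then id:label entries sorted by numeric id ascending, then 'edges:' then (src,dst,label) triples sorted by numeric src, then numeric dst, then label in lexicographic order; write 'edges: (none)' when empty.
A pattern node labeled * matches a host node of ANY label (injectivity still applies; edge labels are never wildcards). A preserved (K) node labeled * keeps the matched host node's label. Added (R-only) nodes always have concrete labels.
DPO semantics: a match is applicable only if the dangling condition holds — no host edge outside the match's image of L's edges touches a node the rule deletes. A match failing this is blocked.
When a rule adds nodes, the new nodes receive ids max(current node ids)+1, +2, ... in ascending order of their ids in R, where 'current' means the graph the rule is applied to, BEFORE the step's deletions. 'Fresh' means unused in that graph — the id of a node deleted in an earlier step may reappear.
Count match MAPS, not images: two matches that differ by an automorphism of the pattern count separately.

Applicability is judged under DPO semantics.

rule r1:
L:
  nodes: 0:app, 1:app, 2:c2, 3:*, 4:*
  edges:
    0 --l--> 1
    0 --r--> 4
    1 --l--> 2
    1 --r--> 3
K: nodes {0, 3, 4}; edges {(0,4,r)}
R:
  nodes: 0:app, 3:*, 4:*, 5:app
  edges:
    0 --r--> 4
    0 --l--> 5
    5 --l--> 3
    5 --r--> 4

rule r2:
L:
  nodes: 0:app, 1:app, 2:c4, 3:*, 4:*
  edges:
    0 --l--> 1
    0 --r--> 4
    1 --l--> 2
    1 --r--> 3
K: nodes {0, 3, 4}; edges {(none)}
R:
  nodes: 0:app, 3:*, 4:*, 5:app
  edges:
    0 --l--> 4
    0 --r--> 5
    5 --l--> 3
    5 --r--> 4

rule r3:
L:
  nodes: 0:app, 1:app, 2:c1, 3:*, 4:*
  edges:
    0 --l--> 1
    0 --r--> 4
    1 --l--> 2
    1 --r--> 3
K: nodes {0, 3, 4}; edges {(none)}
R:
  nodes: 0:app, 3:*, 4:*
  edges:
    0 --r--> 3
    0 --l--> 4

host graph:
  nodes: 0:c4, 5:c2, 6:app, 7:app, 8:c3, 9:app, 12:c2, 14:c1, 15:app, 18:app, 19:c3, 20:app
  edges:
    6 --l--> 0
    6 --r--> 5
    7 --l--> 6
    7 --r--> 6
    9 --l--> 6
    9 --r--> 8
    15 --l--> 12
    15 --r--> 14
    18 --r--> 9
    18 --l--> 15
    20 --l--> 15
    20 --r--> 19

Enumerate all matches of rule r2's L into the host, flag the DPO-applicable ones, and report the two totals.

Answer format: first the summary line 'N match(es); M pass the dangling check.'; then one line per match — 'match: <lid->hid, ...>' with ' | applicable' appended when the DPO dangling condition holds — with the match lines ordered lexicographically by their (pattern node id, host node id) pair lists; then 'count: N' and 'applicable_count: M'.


1 match(es); 0 pass the dangling check.
match: 0->9, 1->6, 2->0, 3->5, 4->8
count: 1
applicable_count: 0


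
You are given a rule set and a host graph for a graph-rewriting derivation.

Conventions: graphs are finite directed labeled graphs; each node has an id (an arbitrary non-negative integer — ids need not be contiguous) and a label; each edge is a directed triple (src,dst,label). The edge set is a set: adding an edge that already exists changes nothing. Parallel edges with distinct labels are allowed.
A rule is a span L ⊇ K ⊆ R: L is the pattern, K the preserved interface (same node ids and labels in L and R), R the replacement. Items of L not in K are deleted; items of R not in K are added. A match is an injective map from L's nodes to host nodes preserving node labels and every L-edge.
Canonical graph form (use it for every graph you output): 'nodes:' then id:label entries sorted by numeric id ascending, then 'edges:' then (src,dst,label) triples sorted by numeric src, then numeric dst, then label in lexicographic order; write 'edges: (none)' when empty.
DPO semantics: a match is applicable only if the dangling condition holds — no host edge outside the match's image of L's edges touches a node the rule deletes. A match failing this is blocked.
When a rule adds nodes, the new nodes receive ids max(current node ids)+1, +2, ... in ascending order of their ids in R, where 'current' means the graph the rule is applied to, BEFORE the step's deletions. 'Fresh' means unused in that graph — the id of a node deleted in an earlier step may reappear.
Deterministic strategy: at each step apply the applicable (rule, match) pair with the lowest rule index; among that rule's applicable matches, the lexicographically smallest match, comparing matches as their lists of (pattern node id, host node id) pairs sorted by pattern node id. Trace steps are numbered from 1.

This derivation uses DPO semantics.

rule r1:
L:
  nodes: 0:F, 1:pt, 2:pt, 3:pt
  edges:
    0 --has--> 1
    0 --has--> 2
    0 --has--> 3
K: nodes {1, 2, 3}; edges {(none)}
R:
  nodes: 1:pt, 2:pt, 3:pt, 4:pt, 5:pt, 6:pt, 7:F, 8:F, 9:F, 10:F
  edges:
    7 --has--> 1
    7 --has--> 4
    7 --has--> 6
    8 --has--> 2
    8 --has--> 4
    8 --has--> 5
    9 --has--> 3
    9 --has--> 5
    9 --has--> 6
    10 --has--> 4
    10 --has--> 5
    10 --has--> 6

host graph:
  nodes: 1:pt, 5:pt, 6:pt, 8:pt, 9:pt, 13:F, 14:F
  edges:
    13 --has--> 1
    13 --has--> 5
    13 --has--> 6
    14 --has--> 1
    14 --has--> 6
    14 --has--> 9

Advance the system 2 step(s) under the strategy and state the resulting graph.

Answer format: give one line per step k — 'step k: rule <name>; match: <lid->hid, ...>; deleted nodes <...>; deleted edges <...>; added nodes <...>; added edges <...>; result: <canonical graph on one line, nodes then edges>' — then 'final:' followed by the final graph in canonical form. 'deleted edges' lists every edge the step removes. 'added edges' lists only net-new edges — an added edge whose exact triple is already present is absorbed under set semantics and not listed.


step 1: rule r1; match: 0->13, 1->1, 2->5, 3->6; deleted nodes 13; deleted edges (13,1,has); (13,5,has); (13,6,has); added nodes 15, 16, 17, 18, 19, 20, 21; added edges (18,1,has); (18,15,has); (18,17,has); (19,5,has); (19,15,has); (19,16,has); (20,6,has); (20,16,has); (20,17,has); (21,15,has); (21,16,has); (21,17,has); result: nodes: 1:pt, 5:pt, 6:pt, 8:pt, 9:pt, 14:F, 15:pt, 16:pt, 17:pt, 18:F, 19:F, 20:F, 21:F edges: (14,1,has); (14,6,has); (14,9,has); (18,1,has); (18,15,has); (18,17,has); (19,5,has); (19,15,has); (19,16,has); (20,6,has); (20,16,has); (20,17,has); (21,15,has); (21,16,has); (21,17,has)
step 2: rule r1; match: 0->14, 1->1, 2->6, 3->9; deleted nodes 14; deleted edges (14,1,has); (14,6,has); (14,9,has); added nodes 22, 23, 24, 25, 26, 27, 28; added edges (25,1,has); (25,22,has); (25,24,has); (26,6,has); (26,22,has); (26,23,has); (27,9,has); (27,23,has); (27,24,has); (28,22,has); (28,23,has); (28,24,has); result: nodes: 1:pt, 5:pt, 6:pt, 8:pt, 9:pt, 15:pt, 16:pt, 17:pt, 18:F, 19:F, 20:F, 21:F, 22:pt, 23:pt, 24:pt, 25:F, 26:F, 27:F, 28:F edges: (18,1,has); (18,15,has); (18,17,has); (19,5,has); (19,15,has); (19,16,has); (20,6,has); (20,16,has); (20,17,has); (21,15,has); (21,16,has); (21,17,has); (25,1,has); (25,22,has); (25,24,has); (26,6,has); (26,22,has); (26,23,has); (27,9,has); (27,23,has); (27,24,has); (28,22,has); (28,23,has); (28,24,has)
final:
nodes: 1:pt, 5:pt, 6:pt, 8:pt, 9:pt, 15:pt, 16:pt, 17:pt, 18:F, 19:F, 20:F, 21:F, 22:pt, 23:pt, 24:pt, 25:F, 26:F, 27:F, 28:F
edges: (18,1,has); (18,15,has); (18,17,has); (19,5,has); (19,15,has); (19,16,has); (20,6,has); (20,16,has); (20,17,has); (21,15,has); (21,16,has); (21,17,has); (25,1,has); (25,22,has); (25,24,has); (26,6,has); (26,22,has); (26,23,has); (27,9,has); (27,23,has); (27,24,has); (28,22,has); (28,23,has); (28,24,has)


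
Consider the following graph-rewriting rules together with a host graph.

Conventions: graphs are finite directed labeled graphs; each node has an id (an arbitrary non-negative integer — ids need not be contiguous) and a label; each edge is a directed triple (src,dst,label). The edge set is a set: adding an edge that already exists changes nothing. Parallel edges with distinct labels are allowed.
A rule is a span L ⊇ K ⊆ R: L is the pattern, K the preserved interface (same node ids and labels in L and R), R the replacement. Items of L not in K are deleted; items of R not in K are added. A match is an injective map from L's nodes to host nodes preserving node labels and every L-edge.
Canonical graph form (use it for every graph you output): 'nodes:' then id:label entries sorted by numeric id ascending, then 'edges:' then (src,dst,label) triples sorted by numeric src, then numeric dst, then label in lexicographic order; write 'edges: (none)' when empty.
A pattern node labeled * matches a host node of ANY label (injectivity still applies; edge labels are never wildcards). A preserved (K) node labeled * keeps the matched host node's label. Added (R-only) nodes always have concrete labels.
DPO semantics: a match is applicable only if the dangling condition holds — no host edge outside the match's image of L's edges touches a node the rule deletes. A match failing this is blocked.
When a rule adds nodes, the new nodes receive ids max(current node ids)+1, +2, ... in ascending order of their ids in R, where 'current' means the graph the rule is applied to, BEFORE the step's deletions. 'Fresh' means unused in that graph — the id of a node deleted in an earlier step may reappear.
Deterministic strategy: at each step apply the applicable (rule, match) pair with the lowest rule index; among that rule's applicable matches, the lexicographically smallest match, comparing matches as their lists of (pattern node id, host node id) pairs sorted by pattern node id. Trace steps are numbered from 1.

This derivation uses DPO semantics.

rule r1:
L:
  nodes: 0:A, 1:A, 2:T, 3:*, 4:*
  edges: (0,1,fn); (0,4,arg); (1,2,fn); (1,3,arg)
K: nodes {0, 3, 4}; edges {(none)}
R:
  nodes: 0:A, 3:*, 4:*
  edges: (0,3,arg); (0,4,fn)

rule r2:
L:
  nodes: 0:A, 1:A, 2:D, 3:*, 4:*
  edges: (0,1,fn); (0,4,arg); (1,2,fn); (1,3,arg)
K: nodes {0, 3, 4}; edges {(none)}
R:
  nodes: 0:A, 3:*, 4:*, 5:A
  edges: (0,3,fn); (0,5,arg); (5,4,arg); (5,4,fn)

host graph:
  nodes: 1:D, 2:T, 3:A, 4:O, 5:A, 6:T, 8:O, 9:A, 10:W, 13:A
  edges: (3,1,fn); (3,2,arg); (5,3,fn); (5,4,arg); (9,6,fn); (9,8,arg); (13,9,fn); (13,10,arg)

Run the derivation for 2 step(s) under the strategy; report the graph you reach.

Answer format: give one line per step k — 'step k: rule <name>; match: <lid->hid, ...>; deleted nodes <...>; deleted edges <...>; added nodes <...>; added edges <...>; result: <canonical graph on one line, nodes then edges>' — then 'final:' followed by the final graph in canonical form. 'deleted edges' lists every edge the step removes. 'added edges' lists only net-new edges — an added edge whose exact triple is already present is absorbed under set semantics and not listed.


step 1: rule r1; match: 0->13, 1->9, 2->6, 3->8, 4->10; deleted nodes 6, 9; deleted edges (9,6,fn); (9,8,arg); (13,9,fn); (13,10,arg); added nodes (none); added edges (13,8,arg); (13,10,fn); result: nodes: 1:D, 2:T, 3:A, 4:O, 5:A, 8:O, 10:W, 13:A edges: (3,1,fn); (3,2,arg); (5,3,fn); (5,4,arg); (13,8,arg); (13,10,fn)
step 2: rule r2; match: 0->5, 1->3, 2->1, 3->2, 4->4; deleted nodes 1, 3; deleted edges (3,1,fn); (3,2,arg); (5,3,fn); (5,4,arg); added nodes 14; added edges (5,2,fn); (5,14,arg); (14,4,arg); (14,4,fn); result: nodes: 2:T, 4:O, 5:A, 8:O, 10:W, 13:A, 14:A edges: (5,2,fn); (5,14,arg); (13,8,arg); (13,10,fn); (14,4,arg); (14,4,fn)
final:
nodes: 2:T, 4:O, 5:A, 8:O, 10:W, 13:A, 14:A
edges: (5,2,fn); (5,14,arg); (13,8,arg); (13,10,fn); (14,4,arg); (14,4,fn)


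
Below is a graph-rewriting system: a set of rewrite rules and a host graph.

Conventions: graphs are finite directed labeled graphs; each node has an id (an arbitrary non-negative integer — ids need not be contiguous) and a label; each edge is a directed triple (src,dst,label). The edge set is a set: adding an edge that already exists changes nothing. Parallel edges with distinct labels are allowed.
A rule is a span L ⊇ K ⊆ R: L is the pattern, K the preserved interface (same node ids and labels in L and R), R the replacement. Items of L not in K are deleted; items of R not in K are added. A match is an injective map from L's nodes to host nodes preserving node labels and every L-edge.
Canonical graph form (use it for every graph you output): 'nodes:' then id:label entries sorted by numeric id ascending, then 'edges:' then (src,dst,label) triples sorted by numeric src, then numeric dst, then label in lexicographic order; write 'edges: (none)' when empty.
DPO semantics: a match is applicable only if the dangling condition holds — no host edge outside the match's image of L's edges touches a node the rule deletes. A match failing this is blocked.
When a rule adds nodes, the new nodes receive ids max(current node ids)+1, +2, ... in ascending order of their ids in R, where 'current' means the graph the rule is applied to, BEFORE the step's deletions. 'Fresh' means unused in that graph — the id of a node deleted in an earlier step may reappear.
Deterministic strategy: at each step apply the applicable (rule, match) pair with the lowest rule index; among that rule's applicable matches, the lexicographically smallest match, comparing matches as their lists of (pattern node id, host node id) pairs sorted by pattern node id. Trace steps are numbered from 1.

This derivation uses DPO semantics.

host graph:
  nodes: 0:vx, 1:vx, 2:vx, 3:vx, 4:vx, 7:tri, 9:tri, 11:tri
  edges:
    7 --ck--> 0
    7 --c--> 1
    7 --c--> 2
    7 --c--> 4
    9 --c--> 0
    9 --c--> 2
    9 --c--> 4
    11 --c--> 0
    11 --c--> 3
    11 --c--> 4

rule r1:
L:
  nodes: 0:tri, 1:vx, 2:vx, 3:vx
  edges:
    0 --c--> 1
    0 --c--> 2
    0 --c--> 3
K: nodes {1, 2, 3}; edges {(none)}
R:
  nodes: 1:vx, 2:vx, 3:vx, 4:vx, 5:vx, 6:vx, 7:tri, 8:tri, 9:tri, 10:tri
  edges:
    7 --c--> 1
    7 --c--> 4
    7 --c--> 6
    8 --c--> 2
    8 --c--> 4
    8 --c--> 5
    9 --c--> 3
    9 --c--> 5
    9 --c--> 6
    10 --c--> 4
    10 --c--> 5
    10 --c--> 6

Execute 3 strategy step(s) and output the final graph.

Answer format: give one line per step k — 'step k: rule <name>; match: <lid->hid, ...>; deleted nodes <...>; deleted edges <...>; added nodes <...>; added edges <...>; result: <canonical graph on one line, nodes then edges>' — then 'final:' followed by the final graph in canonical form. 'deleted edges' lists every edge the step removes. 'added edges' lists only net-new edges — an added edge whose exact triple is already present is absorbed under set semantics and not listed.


step 1: rule r1; match: 0->9, 1->0, 2->2, 3->4; deleted nodes 9; deleted edges (9,0,c); (9,2,c); (9,4,c); added nodes 12, 13, 14, 15, 16, 17, 18; added edges (15,0,c); (15,12,c); (15,14,c); (16,2,c); (16,12,c); (16,13,c); (17,4,c); (17,13,c); (17,14,c); (18,12,c); (18,13,c); (18,14,c); result: nodes: 0:vx, 1:vx, 2:vx, 3:vx, 4:vx, 7:tri, 11:tri, 12:vx, 13:vx, 14:vx, 15:tri, 16:tri, 17:tri, 18:tri edges: (7,0,ck); (7,1,c); (7,2,c); (7,4,c); (11,0,c); (11,3,c); (11,4,c); (15,0,c); (15,12,c); (15,14,c); (16,2,c); (16,12,c); (16,13,c); (17,4,c); (17,13,c); (17,14,c); (18,12,c); (18,13,c); (18,14,c)
step 2: rule r1; match: 0->11, 1->0, 2->3, 3->4; deleted nodes 11; deleted edges (11,0,c); (11,3,c); (11,4,c); added nodes 19, 20, 21, 22, 23, 24, 25; added edges (22,0,c); (22,19,c); (22,21,c); (23,3,c); (23,19,c); (23,20,c); (24,4,c); (24,20,c); (24,21,c); (25,19,c); (25,20,c); (25,21,c); result: nodes: 0:vx, 1:vx, 2:vx, 3:vx, 4:vx, 7:tri, 12:vx, 13:vx, 14:vx, 15:tri, 16:tri, 17:tri, 18:tri, 19:vx, 20:vx, 21:vx, 22:tri, 23:tri, 24:tri, 25:tri edges: (7,0,ck); (7,1,c); (7,2,c); (7,4,c); (15,0,c); (15,12,c); (15,14,c); (16,2,c); (16,12,c); (16,13,c); (17,4,c); (17,13,c); (17,14,c); (18,12,c); (18,13,c); (18,14,c); (22,0,c); (22,19,c); (22,21,c); (23,3,c); (23,19,c); (23,20,c); (24,4,c); (24,20,c); (24,21,c); (25,19,c); (25,20,c); (25,21,c)
step 3: rule r1; match: 0->15, 1->0, 2->12, 3->14; deleted nodes 15; deleted edges (15,0,c); (15,12,c); (15,14,c); added nodes 26, 27, 28, 29, 30, 31, 32; added edges (29,0,c); (29,26,c); (29,28,c); (30,12,c); (30,26,c); (30,27,c); (31,14,c); (31,27,c); (31,28,c); (32,26,c); (32,27,c); (32,28,c); result: nodes: 0:vx, 1:vx, 2:vx, 3:vx, 4:vx, 7:tri, 12:vx, 13:vx, 14:vx, 16:tri, 17:tri, 18:tri, 19:vx, 20:vx, 21:vx, 22:tri, 23:tri, 24:tri, 25:tri, 26:vx, 27:vx, 28:vx, 29:tri, 30:tri, 31:tri, 32:tri edges: (7,0,ck); (7,1,c); (7,2,c); (7,4,c); (16,2,c); (16,12,c); (16,13,c); (17,4,c); (17,13,c); (17,14,c); (18,12,c); (18,13,c); (18,14,c); (22,0,c); (22,19,c); (22,21,c); (23,3,c); (23,19,c); (23,20,c); (24,4,c); (24,20,c); (24,21,c); (25,19,c); (25,20,c); (25,21,c); (29,0,c); (29,26,c); (29,28,c); (30,12,c); (30,26,c); (30,27,c); (31,14,c); (31,27,c); (31,28,c); (32,26,c); (32,27,c); (32,28,c)
final:
nodes: 0:vx, 1:vx, 2:vx, 3:vx, 4:vx, 7:tri, 12:vx, 13:vx, 14:vx, 16:tri, 17:tri, 18:tri, 19:vx, 20:vx, 21:vx, 22:tri, 23:tri, 24:tri, 25:tri, 26:vx, 27:vx, 28:vx, 29:tri, 30:tri, 31:tri, 32:tri
edges: (7,0,ck); (7,1,c); (7,2,c); (7,4,c); (16,2,c); (16,12,c); (16,13,c); (17,4,c); (17,13,c); (17,14,c); (18,12,c); (18,13,c); (18,14,c); (22,0,c); (22,19,c); (22,21,c); (23,3,c); (23,19,c); (23,20,c); (24,4,c); (24,20,c); (24,21,c); (25,19,c); (25,20,c); (25,21,c); (29,0,c); (29,26,c); (29,28,c); (30,12,c); (30,26,c); (30,27,c); (31,14,c); (31,27,c); (31,28,c); (32,26,c); (32,27,c); (32,28,c)


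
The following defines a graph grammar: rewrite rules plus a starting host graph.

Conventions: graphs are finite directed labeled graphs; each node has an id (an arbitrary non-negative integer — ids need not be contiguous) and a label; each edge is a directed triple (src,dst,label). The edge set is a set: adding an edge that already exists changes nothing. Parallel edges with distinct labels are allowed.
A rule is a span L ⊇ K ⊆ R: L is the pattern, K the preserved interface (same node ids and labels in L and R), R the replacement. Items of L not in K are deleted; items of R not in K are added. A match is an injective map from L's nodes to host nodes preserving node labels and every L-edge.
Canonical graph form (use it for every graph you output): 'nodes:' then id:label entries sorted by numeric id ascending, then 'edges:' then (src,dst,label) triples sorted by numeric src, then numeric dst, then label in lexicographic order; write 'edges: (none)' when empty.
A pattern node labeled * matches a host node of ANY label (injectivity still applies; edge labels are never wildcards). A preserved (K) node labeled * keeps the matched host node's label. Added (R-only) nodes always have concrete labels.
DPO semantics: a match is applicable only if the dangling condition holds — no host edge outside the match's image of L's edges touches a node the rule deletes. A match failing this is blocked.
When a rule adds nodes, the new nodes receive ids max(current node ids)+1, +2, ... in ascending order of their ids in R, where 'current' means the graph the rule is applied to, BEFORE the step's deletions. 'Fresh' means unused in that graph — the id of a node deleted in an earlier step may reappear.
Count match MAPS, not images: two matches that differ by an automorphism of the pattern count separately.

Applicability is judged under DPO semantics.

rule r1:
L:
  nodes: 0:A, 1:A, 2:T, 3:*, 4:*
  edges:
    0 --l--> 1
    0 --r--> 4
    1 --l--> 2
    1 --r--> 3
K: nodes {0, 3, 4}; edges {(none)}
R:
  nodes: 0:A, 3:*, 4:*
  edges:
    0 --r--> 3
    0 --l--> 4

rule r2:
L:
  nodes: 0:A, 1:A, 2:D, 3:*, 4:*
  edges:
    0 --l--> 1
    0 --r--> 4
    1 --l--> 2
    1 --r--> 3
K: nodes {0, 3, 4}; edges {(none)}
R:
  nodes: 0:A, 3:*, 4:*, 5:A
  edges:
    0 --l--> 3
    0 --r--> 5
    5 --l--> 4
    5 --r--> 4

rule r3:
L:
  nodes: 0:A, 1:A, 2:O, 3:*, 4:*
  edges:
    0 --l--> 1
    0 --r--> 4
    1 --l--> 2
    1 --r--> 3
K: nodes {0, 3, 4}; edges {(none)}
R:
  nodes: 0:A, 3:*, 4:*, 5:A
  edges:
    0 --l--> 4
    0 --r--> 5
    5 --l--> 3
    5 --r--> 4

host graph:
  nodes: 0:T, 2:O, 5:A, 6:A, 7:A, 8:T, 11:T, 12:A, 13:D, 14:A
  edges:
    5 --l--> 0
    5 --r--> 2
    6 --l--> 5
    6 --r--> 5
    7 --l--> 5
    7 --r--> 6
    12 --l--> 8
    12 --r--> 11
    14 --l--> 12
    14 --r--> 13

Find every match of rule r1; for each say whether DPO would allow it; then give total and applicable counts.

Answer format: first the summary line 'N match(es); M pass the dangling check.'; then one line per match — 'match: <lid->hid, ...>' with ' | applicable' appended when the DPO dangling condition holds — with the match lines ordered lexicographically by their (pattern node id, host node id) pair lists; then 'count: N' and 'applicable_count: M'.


2 match(es); 1 pass the dangling check.
match: 0->7, 1->5, 2->0, 3->2, 4->6
match: 0->14, 1->12, 2->8, 3->11, 4->13 | applicable
count: 2
applicable_count: 1


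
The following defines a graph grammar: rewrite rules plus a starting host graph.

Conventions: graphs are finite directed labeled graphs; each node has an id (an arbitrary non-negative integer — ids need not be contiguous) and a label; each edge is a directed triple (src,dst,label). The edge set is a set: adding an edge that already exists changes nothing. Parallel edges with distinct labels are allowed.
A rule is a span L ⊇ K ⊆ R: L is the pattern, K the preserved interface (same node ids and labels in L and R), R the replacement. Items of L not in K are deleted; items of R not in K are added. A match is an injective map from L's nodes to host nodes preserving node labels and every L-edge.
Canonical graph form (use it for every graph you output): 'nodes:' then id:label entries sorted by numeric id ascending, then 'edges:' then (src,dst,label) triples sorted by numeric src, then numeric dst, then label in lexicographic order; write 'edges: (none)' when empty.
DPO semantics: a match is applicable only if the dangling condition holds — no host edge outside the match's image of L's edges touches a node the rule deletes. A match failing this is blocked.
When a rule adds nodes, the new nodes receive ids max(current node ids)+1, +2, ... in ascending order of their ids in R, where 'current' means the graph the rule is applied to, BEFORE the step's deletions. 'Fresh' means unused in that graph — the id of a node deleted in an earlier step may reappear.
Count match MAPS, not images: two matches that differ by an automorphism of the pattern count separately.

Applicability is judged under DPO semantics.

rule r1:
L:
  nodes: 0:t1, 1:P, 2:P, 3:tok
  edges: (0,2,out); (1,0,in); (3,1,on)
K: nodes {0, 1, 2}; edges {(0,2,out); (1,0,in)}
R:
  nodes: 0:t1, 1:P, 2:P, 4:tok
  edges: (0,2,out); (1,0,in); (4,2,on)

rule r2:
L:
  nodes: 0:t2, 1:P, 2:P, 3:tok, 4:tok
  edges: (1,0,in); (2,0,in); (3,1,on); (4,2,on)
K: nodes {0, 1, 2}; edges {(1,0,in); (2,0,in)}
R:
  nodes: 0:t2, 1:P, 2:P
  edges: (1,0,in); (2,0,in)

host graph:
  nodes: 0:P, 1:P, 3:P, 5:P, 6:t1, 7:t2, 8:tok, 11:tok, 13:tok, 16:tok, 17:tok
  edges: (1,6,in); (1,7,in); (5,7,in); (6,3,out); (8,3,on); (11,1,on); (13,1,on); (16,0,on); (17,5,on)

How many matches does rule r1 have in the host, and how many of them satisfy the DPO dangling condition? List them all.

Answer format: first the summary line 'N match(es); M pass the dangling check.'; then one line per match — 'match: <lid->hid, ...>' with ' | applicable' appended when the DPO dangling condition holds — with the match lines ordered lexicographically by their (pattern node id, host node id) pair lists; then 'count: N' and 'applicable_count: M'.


2 match(es); 2 pass the dangling check.
match: 0->6, 1->1, 2->3, 3->11 | applicable
match: 0->6, 1->1, 2->3, 3->13 | applicable
count: 2
applicable_count: 2


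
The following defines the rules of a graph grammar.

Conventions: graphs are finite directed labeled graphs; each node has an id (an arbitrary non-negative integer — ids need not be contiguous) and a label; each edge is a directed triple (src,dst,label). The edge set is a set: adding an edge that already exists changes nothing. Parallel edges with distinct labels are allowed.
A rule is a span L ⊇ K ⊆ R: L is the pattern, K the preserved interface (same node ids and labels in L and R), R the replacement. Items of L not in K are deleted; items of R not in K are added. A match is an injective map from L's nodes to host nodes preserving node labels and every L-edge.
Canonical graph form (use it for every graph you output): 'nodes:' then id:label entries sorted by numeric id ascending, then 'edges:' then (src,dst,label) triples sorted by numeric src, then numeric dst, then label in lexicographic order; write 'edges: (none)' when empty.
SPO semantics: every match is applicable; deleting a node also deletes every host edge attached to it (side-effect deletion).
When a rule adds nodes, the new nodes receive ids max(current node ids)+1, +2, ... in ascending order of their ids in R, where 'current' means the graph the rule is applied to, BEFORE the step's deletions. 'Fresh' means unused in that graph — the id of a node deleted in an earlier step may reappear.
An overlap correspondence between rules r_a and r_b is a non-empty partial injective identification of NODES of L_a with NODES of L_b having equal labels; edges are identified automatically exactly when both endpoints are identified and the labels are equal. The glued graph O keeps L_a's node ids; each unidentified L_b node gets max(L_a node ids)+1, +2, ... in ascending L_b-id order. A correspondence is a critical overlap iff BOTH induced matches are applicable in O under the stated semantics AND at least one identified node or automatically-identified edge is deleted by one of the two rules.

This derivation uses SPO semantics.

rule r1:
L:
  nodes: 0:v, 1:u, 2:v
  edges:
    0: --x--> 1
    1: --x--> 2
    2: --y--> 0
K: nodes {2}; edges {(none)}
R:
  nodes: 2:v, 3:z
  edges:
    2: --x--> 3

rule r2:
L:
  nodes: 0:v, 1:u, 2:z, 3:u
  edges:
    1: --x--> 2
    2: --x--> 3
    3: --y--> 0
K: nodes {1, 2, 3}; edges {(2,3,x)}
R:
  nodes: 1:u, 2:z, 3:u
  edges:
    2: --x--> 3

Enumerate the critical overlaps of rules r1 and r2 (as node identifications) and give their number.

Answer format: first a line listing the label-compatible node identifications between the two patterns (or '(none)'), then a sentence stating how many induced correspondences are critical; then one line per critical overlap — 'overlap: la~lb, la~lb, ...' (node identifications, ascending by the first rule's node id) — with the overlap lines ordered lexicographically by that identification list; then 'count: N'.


label-compatible node identifications between L(r1) and L(r2): 0~0, 1~1, 1~3, 2~0
8 of the induced correspondences are critical overlaps of r1 and r2.
overlap: 0~0
overlap: 0~0, 1~1
overlap: 0~0, 1~3
overlap: 1~1
overlap: 1~1, 2~0
overlap: 1~3
overlap: 1~3, 2~0
overlap: 2~0
count: 8
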